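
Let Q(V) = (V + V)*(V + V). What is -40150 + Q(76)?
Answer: -17046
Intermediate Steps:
Q(V) = 4*V**2 (Q(V) = (2*V)*(2*V) = 4*V**2)
-40150 + Q(76) = -40150 + 4*76**2 = -40150 + 4*5776 = -40150 + 23104 = -17046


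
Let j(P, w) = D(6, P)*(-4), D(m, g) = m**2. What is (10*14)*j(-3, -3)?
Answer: -20160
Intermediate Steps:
j(P, w) = -144 (j(P, w) = 6**2*(-4) = 36*(-4) = -144)
(10*14)*j(-3, -3) = (10*14)*(-144) = 140*(-144) = -20160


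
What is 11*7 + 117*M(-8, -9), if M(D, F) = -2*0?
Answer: 77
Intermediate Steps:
M(D, F) = 0
11*7 + 117*M(-8, -9) = 11*7 + 117*0 = 77 + 0 = 77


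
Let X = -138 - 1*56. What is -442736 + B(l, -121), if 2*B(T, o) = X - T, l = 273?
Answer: -885939/2 ≈ -4.4297e+5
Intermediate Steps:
X = -194 (X = -138 - 56 = -194)
B(T, o) = -97 - T/2 (B(T, o) = (-194 - T)/2 = -97 - T/2)
-442736 + B(l, -121) = -442736 + (-97 - ½*273) = -442736 + (-97 - 273/2) = -442736 - 467/2 = -885939/2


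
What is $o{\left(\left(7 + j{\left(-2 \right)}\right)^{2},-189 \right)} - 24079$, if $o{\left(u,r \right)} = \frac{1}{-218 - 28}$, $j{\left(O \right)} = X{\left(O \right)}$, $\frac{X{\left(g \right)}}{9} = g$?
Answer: $- \frac{5923435}{246} \approx -24079.0$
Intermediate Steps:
$X{\left(g \right)} = 9 g$
$j{\left(O \right)} = 9 O$
$o{\left(u,r \right)} = - \frac{1}{246}$ ($o{\left(u,r \right)} = \frac{1}{-246} = - \frac{1}{246}$)
$o{\left(\left(7 + j{\left(-2 \right)}\right)^{2},-189 \right)} - 24079 = - \frac{1}{246} - 24079 = - \frac{5923435}{246}$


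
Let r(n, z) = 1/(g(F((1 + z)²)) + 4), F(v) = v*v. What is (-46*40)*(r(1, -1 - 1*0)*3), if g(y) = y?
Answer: -1380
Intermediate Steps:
F(v) = v²
r(n, z) = 1/(4 + (1 + z)⁴) (r(n, z) = 1/(((1 + z)²)² + 4) = 1/((1 + z)⁴ + 4) = 1/(4 + (1 + z)⁴))
(-46*40)*(r(1, -1 - 1*0)*3) = (-46*40)*(3/(4 + (1 + (-1 - 1*0))⁴)) = -1840*3/(4 + (1 + (-1 + 0))⁴) = -1840*3/(4 + (1 - 1)⁴) = -1840*3/(4 + 0⁴) = -1840*3/(4 + 0) = -1840*3/4 = -460*3 = -1840*¾ = -1380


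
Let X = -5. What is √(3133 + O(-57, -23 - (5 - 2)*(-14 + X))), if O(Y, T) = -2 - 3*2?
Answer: 25*√5 ≈ 55.902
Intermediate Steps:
O(Y, T) = -8 (O(Y, T) = -2 - 6 = -8)
√(3133 + O(-57, -23 - (5 - 2)*(-14 + X))) = √(3133 - 8) = √3125 = 25*√5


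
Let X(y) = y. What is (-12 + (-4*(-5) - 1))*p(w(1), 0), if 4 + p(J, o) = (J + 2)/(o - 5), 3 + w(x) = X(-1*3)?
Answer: -112/5 ≈ -22.400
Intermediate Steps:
w(x) = -6 (w(x) = -3 - 1*3 = -3 - 3 = -6)
p(J, o) = -4 + (2 + J)/(-5 + o) (p(J, o) = -4 + (J + 2)/(o - 5) = -4 + (2 + J)/(-5 + o))
(-12 + (-4*(-5) - 1))*p(w(1), 0) = (-12 + (-4*(-5) - 1))*((22 - 6 - 4*0)/(-5 + 0)) = (-12 + (20 - 1))*((22 - 6 + 0)/(-5)) = (-12 + 19)*(-⅕*16) = 7*(-16/5) = -112/5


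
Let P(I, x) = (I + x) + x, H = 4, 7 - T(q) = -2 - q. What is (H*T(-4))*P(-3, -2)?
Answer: -140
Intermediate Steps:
T(q) = 9 + q (T(q) = 7 - (-2 - q) = 7 + (2 + q) = 9 + q)
P(I, x) = I + 2*x
(H*T(-4))*P(-3, -2) = (4*(9 - 4))*(-3 + 2*(-2)) = (4*5)*(-3 - 4) = 20*(-7) = -140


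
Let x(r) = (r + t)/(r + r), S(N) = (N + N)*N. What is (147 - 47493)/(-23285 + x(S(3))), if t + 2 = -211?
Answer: 568152/279485 ≈ 2.0329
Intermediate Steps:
t = -213 (t = -2 - 211 = -213)
S(N) = 2*N**2 (S(N) = (2*N)*N = 2*N**2)
x(r) = (-213 + r)/(2*r) (x(r) = (r - 213)/(r + r) = (-213 + r)/((2*r)) = (-213 + r)*(1/(2*r)) = (-213 + r)/(2*r))
(147 - 47493)/(-23285 + x(S(3))) = (147 - 47493)/(-23285 + (-213 + 2*3**2)/(2*((2*3**2)))) = -47346/(-23285 + (-213 + 2*9)/(2*((2*9)))) = -47346/(-23285 + (1/2)*(-213 + 18)/18) = -47346/(-23285 + (1/2)*(1/18)*(-195)) = -47346/(-23285 - 65/12) = -47346/(-279485/12) = -47346*(-12/279485) = 568152/279485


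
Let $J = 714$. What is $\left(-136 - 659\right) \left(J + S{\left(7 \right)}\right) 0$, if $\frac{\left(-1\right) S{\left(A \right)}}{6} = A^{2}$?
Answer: $0$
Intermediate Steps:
$S{\left(A \right)} = - 6 A^{2}$
$\left(-136 - 659\right) \left(J + S{\left(7 \right)}\right) 0 = \left(-136 - 659\right) \left(714 - 6 \cdot 7^{2}\right) 0 = - 795 \left(714 - 294\right) 0 = \left(-795\right) 420 \cdot 0 = \left(-333900\right) 0 = 0$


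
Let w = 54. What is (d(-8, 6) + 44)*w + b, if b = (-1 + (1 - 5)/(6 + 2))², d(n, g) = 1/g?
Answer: 9549/4 ≈ 2387.3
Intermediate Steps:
b = 9/4 (b = (-1 - 4/8)² = (-1 - 4*⅛)² = (-1 - ½)² = (-3/2)² = 9/4 ≈ 2.2500)
(d(-8, 6) + 44)*w + b = (1/6 + 44)*54 + 9/4 = (⅙ + 44)*54 + 9/4 = (265/6)*54 + 9/4 = 2385 + 9/4 = 9549/4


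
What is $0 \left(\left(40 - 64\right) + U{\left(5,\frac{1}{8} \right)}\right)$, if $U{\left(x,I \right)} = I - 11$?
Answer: $0$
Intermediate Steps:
$U{\left(x,I \right)} = -11 + I$
$0 \left(\left(40 - 64\right) + U{\left(5,\frac{1}{8} \right)}\right) = 0 \left(\left(40 - 64\right) - \left(11 - \frac{1}{8}\right)\right) = 0 \left(\left(40 - 64\right) + \left(-11 + \frac{1}{8}\right)\right) = 0 \left(-24 - \frac{87}{8}\right) = 0 \left(- \frac{279}{8}\right) = 0$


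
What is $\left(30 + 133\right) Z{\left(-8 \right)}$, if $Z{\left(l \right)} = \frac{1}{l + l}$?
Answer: $- \frac{163}{16} \approx -10.188$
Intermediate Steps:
$Z{\left(l \right)} = \frac{1}{2 l}$
$\left(30 + 133\right) Z{\left(-8 \right)} = \left(30 + 133\right) \frac{1}{2 \left(-8\right)} = 163 \cdot \frac{1}{2} \left(- \frac{1}{8}\right) = 163 \left(- \frac{1}{16}\right) = - \frac{163}{16}$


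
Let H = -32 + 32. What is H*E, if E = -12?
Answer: 0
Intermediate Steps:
H = 0
H*E = 0*(-12) = 0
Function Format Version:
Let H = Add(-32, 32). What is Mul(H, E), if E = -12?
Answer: 0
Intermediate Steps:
H = 0
Mul(H, E) = Mul(0, -12) = 0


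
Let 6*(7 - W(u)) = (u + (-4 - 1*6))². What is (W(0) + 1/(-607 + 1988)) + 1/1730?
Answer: -69275437/7167390 ≈ -9.6654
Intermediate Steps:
W(u) = 7 - (-10 + u)²/6 (W(u) = 7 - (u + (-4 - 1*6))²/6 = 7 - (u + (-4 - 6))²/6 = 7 - (u - 10)²/6 = 7 - (-10 + u)²/6)
(W(0) + 1/(-607 + 1988)) + 1/1730 = ((7 - (-10 + 0)²/6) + 1/(-607 + 1988)) + 1/1730 = ((7 - ⅙*(-10)²) + 1/1381) + 1/1730 = ((7 - ⅙*100) + 1/1381) + 1/1730 = ((7 - 50/3) + 1/1381) + 1/1730 = (-29/3 + 1/1381) + 1/1730 = -40046/4143 + 1/1730 = -69275437/7167390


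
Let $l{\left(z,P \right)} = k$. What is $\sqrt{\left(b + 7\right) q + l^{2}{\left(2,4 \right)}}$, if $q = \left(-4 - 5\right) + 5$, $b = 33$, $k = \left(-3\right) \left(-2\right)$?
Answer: $2 i \sqrt{31} \approx 11.136 i$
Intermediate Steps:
$k = 6$
$l{\left(z,P \right)} = 6$
$q = -4$ ($q = -9 + 5 = -4$)
$\sqrt{\left(b + 7\right) q + l^{2}{\left(2,4 \right)}} = \sqrt{\left(33 + 7\right) \left(-4\right) + 6^{2}} = \sqrt{40 \left(-4\right) + 36} = \sqrt{-160 + 36} = \sqrt{-124} = 2 i \sqrt{31}$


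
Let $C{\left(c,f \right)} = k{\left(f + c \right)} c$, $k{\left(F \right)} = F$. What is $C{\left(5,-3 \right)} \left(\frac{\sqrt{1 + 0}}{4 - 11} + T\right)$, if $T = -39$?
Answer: $- \frac{2740}{7} \approx -391.43$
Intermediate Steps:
$C{\left(c,f \right)} = c \left(c + f\right)$ ($C{\left(c,f \right)} = \left(f + c\right) c = \left(c + f\right) c = c \left(c + f\right)$)
$C{\left(5,-3 \right)} \left(\frac{\sqrt{1 + 0}}{4 - 11} + T\right) = 5 \left(5 - 3\right) \left(\frac{\sqrt{1 + 0}}{4 - 11} - 39\right) = 5 \cdot 2 \left(\frac{\sqrt{1}}{-7} - 39\right) = 10 \left(\left(- \frac{1}{7}\right) 1 - 39\right) = 10 \left(- \frac{1}{7} - 39\right) = 10 \left(- \frac{274}{7}\right) = - \frac{2740}{7}$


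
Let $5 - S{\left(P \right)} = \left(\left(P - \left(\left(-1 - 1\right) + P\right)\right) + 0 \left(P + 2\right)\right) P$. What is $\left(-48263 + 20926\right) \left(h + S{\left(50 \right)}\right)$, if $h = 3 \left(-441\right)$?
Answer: $38763866$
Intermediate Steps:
$h = -1323$
$S{\left(P \right)} = 5 - 2 P$ ($S{\left(P \right)} = 5 - \left(\left(P - \left(\left(-1 - 1\right) + P\right)\right) + 0 \left(P + 2\right)\right) P = 5 - \left(\left(P - \left(-2 + P\right)\right) + 0 \left(2 + P\right)\right) P = 5 - \left(\left(P - \left(-2 + P\right)\right) + 0\right) P = 5 - \left(2 + 0\right) P = 5 - 2 P$)
$\left(-48263 + 20926\right) \left(h + S{\left(50 \right)}\right) = \left(-48263 + 20926\right) \left(-1323 + \left(5 - 100\right)\right) = - 27337 \left(-1323 + \left(5 - 100\right)\right) = - 27337 \left(-1323 - 95\right) = \left(-27337\right) \left(-1418\right) = 38763866$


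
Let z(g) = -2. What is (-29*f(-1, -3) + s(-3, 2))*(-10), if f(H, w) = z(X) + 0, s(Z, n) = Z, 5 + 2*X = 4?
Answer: -550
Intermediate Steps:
X = -½ (X = -5/2 + (½)*4 = -5/2 + 2 = -½ ≈ -0.50000)
f(H, w) = -2 (f(H, w) = -2 + 0 = -2)
(-29*f(-1, -3) + s(-3, 2))*(-10) = (-29*(-2) - 3)*(-10) = (58 - 3)*(-10) = 55*(-10) = -550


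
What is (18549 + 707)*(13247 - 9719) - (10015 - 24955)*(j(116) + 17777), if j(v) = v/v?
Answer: 333538488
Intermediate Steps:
j(v) = 1
(18549 + 707)*(13247 - 9719) - (10015 - 24955)*(j(116) + 17777) = (18549 + 707)*(13247 - 9719) - (10015 - 24955)*(1 + 17777) = 19256*3528 - (-14940)*17778 = 67935168 - 1*(-265603320) = 67935168 + 265603320 = 333538488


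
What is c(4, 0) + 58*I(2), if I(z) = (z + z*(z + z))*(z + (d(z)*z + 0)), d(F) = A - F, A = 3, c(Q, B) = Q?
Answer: 2324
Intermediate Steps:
d(F) = 3 - F
I(z) = (z + 2*z**2)*(z + z*(3 - z)) (I(z) = (z + z*(z + z))*(z + ((3 - z)*z + 0)) = (z + z*(2*z))*(z + (z*(3 - z) + 0)) = (z + 2*z**2)*(z + z*(3 - z)))
c(4, 0) + 58*I(2) = 4 + 58*(2**2*(4 + 2 - 2*2*(-3 + 2))) = 4 + 58*(4*(4 + 2 - 2*2*(-1))) = 4 + 58*(4*(4 + 2 + 4)) = 4 + 58*(4*10) = 4 + 58*40 = 4 + 2320 = 2324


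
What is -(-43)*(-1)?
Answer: -43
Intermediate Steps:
-(-43)*(-1) = -1*43 = -43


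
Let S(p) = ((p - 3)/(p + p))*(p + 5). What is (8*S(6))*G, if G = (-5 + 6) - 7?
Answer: -132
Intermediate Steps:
G = -6 (G = 1 - 7 = -6)
S(p) = (-3 + p)*(5 + p)/(2*p) (S(p) = ((-3 + p)/((2*p)))*(5 + p) = ((-3 + p)*(1/(2*p)))*(5 + p) = ((-3 + p)/(2*p))*(5 + p) = (-3 + p)*(5 + p)/(2*p))
(8*S(6))*G = (8*((½)*(-15 + 6*(2 + 6))/6))*(-6) = (8*((½)*(⅙)*(-15 + 6*8)))*(-6) = (8*((½)*(⅙)*(-15 + 48)))*(-6) = (8*((½)*(⅙)*33))*(-6) = (8*(11/4))*(-6) = 22*(-6) = -132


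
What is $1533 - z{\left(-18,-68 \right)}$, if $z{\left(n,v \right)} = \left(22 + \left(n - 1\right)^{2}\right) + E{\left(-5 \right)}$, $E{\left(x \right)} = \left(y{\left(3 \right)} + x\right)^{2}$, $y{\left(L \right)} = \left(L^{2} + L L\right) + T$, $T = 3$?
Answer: $894$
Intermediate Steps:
$y{\left(L \right)} = 3 + 2 L^{2}$ ($y{\left(L \right)} = \left(L^{2} + L L\right) + 3 = \left(L^{2} + L^{2}\right) + 3 = 2 L^{2} + 3 = 3 + 2 L^{2}$)
$E{\left(x \right)} = \left(21 + x\right)^{2}$ ($E{\left(x \right)} = \left(\left(3 + 2 \cdot 3^{2}\right) + x\right)^{2} = \left(\left(3 + 2 \cdot 9\right) + x\right)^{2} = \left(\left(3 + 18\right) + x\right)^{2} = \left(21 + x\right)^{2}$)
$z{\left(n,v \right)} = 278 + \left(-1 + n\right)^{2}$ ($z{\left(n,v \right)} = \left(22 + \left(n - 1\right)^{2}\right) + \left(21 - 5\right)^{2} = \left(22 + \left(-1 + n\right)^{2}\right) + 16^{2} = \left(22 + \left(-1 + n\right)^{2}\right) + 256 = 278 + \left(-1 + n\right)^{2}$)
$1533 - z{\left(-18,-68 \right)} = 1533 - \left(278 + \left(-1 - 18\right)^{2}\right) = 1533 - \left(278 + \left(-19\right)^{2}\right) = 1533 - \left(278 + 361\right) = 1533 - 639 = 894$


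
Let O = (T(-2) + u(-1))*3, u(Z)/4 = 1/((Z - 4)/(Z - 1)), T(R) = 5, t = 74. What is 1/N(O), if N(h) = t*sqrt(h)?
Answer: sqrt(55)/2442 ≈ 0.0030369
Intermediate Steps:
u(Z) = 4*(-1 + Z)/(-4 + Z) (u(Z) = 4/(((Z - 4)/(Z - 1))) = 4/(((-4 + Z)/(-1 + Z))) = 4*((-1 + Z)/(-4 + Z)) = 4*(-1 + Z)/(-4 + Z))
O = 99/5 (O = (5 + 4*(-1 - 1)/(-4 - 1))*3 = (5 + 4*(-2)/(-5))*3 = (5 + 4*(-1/5)*(-2))*3 = (5 + 8/5)*3 = (33/5)*3 = 99/5 ≈ 19.800)
N(h) = 74*sqrt(h)
1/N(O) = 1/(74*sqrt(99/5)) = 1/(74*(3*sqrt(55)/5)) = 1/(222*sqrt(55)/5) = sqrt(55)/2442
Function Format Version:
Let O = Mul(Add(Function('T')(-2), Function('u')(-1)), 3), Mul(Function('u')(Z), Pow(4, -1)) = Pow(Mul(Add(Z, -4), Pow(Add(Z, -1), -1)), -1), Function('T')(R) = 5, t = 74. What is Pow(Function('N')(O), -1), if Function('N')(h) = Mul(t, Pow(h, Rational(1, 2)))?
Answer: Mul(Rational(1, 2442), Pow(55, Rational(1, 2))) ≈ 0.0030369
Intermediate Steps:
Function('u')(Z) = Mul(4, Pow(Add(-4, Z), -1), Add(-1, Z)) (Function('u')(Z) = Mul(4, Pow(Mul(Add(Z, -4), Pow(Add(Z, -1), -1)), -1)) = Mul(4, Pow(Mul(Add(-4, Z), Pow(Add(-1, Z), -1)), -1)) = Mul(4, Pow(Mul(Pow(Add(-1, Z), -1), Add(-4, Z)), -1)) = Mul(4, Mul(Pow(Add(-4, Z), -1), Add(-1, Z))) = Mul(4, Pow(Add(-4, Z), -1), Add(-1, Z)))
O = Rational(99, 5) (O = Mul(Add(5, Mul(4, Pow(Add(-4, -1), -1), Add(-1, -1))), 3) = Mul(Add(5, Mul(4, Pow(-5, -1), -2)), 3) = Mul(Add(5, Mul(4, Rational(-1, 5), -2)), 3) = Mul(Add(5, Rational(8, 5)), 3) = Mul(Rational(33, 5), 3) = Rational(99, 5) ≈ 19.800)
Function('N')(h) = Mul(74, Pow(h, Rational(1, 2)))
Pow(Function('N')(O), -1) = Pow(Mul(74, Pow(Rational(99, 5), Rational(1, 2))), -1) = Pow(Mul(74, Mul(Rational(3, 5), Pow(55, Rational(1, 2)))), -1) = Pow(Mul(Rational(222, 5), Pow(55, Rational(1, 2))), -1) = Mul(Rational(1, 2442), Pow(55, Rational(1, 2)))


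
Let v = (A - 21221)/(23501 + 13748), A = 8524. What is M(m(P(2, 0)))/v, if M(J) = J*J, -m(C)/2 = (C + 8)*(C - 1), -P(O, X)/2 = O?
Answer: -59598400/12697 ≈ -4693.9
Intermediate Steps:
P(O, X) = -2*O
m(C) = -2*(-1 + C)*(8 + C) (m(C) = -2*(C + 8)*(C - 1) = -2*(8 + C)*(-1 + C) = -2*(-1 + C)*(8 + C))
M(J) = J²
v = -12697/37249 (v = (8524 - 21221)/(23501 + 13748) = -12697/37249 ≈ -0.34087)
M(m(P(2, 0)))/v = (16 - (-28)*2 - 2*(-2*2)²)²/(-12697/37249) = (16 - 14*(-4) - 2*(-4)²)²*(-37249/12697) = (16 + 56 - 2*16)²*(-37249/12697) = (16 + 56 - 32)²*(-37249/12697) = 40²*(-37249/12697) = 1600*(-37249/12697) = -59598400/12697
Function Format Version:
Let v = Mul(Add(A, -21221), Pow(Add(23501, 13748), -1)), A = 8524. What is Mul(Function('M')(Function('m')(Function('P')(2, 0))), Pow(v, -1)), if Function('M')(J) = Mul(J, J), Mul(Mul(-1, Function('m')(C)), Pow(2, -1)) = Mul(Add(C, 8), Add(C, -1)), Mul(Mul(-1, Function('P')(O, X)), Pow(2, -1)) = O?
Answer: Rational(-59598400, 12697) ≈ -4693.9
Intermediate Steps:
Function('P')(O, X) = Mul(-2, O)
Function('m')(C) = Mul(-2, Add(-1, C), Add(8, C)) (Function('m')(C) = Mul(-2, Mul(Add(C, 8), Add(C, -1))) = Mul(-2, Mul(Add(8, C), Add(-1, C))) = Mul(-2, Mul(Add(-1, C), Add(8, C))) = Mul(-2, Add(-1, C), Add(8, C)))
Function('M')(J) = Pow(J, 2)
v = Rational(-12697, 37249) (v = Mul(Add(8524, -21221), Pow(Add(23501, 13748), -1)) = Mul(-12697, Pow(37249, -1)) = Mul(-12697, Rational(1, 37249)) = Rational(-12697, 37249) ≈ -0.34087)
Mul(Function('M')(Function('m')(Function('P')(2, 0))), Pow(v, -1)) = Mul(Pow(Add(16, Mul(-14, Mul(-2, 2)), Mul(-2, Pow(Mul(-2, 2), 2))), 2), Pow(Rational(-12697, 37249), -1)) = Mul(Pow(Add(16, Mul(-14, -4), Mul(-2, Pow(-4, 2))), 2), Rational(-37249, 12697)) = Mul(Pow(Add(16, 56, Mul(-2, 16)), 2), Rational(-37249, 12697)) = Mul(Pow(Add(16, 56, -32), 2), Rational(-37249, 12697)) = Mul(Pow(40, 2), Rational(-37249, 12697)) = Mul(1600, Rational(-37249, 12697)) = Rational(-59598400, 12697)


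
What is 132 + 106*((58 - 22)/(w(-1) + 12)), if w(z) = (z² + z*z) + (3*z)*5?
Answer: -3684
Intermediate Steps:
w(z) = 2*z² + 15*z (w(z) = (z² + z²) + 15*z = 2*z² + 15*z)
132 + 106*((58 - 22)/(w(-1) + 12)) = 132 + 106*((58 - 22)/(-(15 + 2*(-1)) + 12)) = 132 + 106*(36/(-(15 - 2) + 12)) = 132 + 106*(36/(-1*13 + 12)) = 132 + 106*(36/(-13 + 12)) = 132 + 106*(36/(-1)) = 132 + 106*(36*(-1)) = 132 + 106*(-36) = 132 - 3816 = -3684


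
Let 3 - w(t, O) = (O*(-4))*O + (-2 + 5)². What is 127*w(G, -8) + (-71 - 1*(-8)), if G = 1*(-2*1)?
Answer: 31687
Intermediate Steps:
G = -2 (G = 1*(-2) = -2)
w(t, O) = -6 + 4*O² (w(t, O) = 3 - ((O*(-4))*O + (-2 + 5)²) = 3 - ((-4*O)*O + 3²) = 3 - (-4*O² + 9) = 3 - (9 - 4*O²) = 3 + (-9 + 4*O²) = -6 + 4*O²)
127*w(G, -8) + (-71 - 1*(-8)) = 127*(-6 + 4*(-8)²) + (-71 - 1*(-8)) = 127*(-6 + 4*64) + (-71 + 8) = 127*(-6 + 256) - 63 = 127*250 - 63 = 31750 - 63 = 31687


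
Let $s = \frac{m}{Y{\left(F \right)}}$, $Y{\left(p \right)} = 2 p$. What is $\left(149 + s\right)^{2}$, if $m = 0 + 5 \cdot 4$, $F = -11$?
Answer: $\frac{2653641}{121} \approx 21931.0$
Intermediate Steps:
$m = 20$ ($m = 0 + 20 = 20$)
$s = - \frac{10}{11}$ ($s = \frac{20}{2 \left(-11\right)} = \frac{20}{-22} = 20 \left(- \frac{1}{22}\right) = - \frac{10}{11} \approx -0.90909$)
$\left(149 + s\right)^{2} = \left(149 - \frac{10}{11}\right)^{2} = \left(\frac{1629}{11}\right)^{2} = \frac{2653641}{121}$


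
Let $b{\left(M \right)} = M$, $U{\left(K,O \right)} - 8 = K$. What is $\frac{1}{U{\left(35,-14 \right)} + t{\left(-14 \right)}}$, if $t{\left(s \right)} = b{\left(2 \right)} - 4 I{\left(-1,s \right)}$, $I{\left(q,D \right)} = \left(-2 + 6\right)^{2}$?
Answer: $- \frac{1}{19} \approx -0.052632$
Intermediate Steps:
$I{\left(q,D \right)} = 16$ ($I{\left(q,D \right)} = 4^{2} = 16$)
$U{\left(K,O \right)} = 8 + K$
$t{\left(s \right)} = -62$ ($t{\left(s \right)} = 2 - 64 = -62$)
$\frac{1}{U{\left(35,-14 \right)} + t{\left(-14 \right)}} = \frac{1}{\left(8 + 35\right) - 62} = \frac{1}{43 - 62} = \frac{1}{-19} = - \frac{1}{19}$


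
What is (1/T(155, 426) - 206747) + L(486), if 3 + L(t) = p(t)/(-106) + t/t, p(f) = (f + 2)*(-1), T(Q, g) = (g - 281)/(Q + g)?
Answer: -1588799892/7685 ≈ -2.0674e+5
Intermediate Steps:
T(Q, g) = (-281 + g)/(Q + g)
p(f) = -2 - f (p(f) = (2 + f)*(-1) = -2 - f)
L(t) = -105/53 + t/106 (L(t) = -3 + ((-2 - t)/(-106) + t/t) = -3 + ((-2 - t)*(-1/106) + 1) = -3 + ((1/53 + t/106) + 1) = -3 + (54/53 + t/106) = -105/53 + t/106)
(1/T(155, 426) - 206747) + L(486) = (1/((-281 + 426)/(155 + 426)) - 206747) + (-105/53 + (1/106)*486) = (1/(145/581) - 206747) + (-105/53 + 243/53) = (1/((1/581)*145) - 206747) + 138/53 = (1/(145/581) - 206747) + 138/53 = (581/145 - 206747) + 138/53 = -29977734/145 + 138/53 = -1588799892/7685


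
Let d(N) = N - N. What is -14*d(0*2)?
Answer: 0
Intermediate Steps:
d(N) = 0
-14*d(0*2) = -14*0 = 0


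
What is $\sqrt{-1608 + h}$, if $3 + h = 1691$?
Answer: $4 \sqrt{5} \approx 8.9443$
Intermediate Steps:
$h = 1688$ ($h = -3 + 1691 = 1688$)
$\sqrt{-1608 + h} = \sqrt{-1608 + 1688} = \sqrt{80} = 4 \sqrt{5}$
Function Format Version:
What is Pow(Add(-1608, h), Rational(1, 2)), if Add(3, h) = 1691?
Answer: Mul(4, Pow(5, Rational(1, 2))) ≈ 8.9443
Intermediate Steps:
h = 1688 (h = Add(-3, 1691) = 1688)
Pow(Add(-1608, h), Rational(1, 2)) = Pow(Add(-1608, 1688), Rational(1, 2)) = Pow(80, Rational(1, 2)) = Mul(4, Pow(5, Rational(1, 2)))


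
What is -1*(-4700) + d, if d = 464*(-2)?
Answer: 3772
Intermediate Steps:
d = -928
-1*(-4700) + d = -1*(-4700) - 928 = 4700 - 928 = 3772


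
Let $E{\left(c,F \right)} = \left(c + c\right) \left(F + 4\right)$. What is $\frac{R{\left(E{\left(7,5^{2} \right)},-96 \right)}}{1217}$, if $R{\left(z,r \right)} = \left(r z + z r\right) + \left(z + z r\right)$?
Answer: $- \frac{116522}{1217} \approx -95.745$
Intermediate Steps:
$E{\left(c,F \right)} = 2 c \left(4 + F\right)$
$R{\left(z,r \right)} = z + 3 r z$ ($R{\left(z,r \right)} = \left(r z + r z\right) + \left(z + r z\right) = 2 r z + \left(z + r z\right) = z + 3 r z$)
$\frac{R{\left(E{\left(7,5^{2} \right)},-96 \right)}}{1217} = \frac{2 \cdot 7 \left(4 + 5^{2}\right) \left(1 + 3 \left(-96\right)\right)}{1217} = 2 \cdot 7 \left(4 + 25\right) \left(1 - 288\right) \frac{1}{1217} = 2 \cdot 7 \cdot 29 \left(-287\right) \frac{1}{1217} = 406 \left(-287\right) \frac{1}{1217} = \left(-116522\right) \frac{1}{1217} = - \frac{116522}{1217}$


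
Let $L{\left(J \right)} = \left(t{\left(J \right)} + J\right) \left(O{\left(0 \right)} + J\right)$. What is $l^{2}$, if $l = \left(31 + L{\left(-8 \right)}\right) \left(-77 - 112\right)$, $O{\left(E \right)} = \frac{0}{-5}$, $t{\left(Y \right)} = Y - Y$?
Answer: $322382025$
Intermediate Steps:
$t{\left(Y \right)} = 0$
$O{\left(E \right)} = 0$ ($O{\left(E \right)} = 0 \left(- \frac{1}{5}\right) = 0$)
$L{\left(J \right)} = J^{2}$ ($L{\left(J \right)} = \left(0 + J\right) \left(0 + J\right) = J J = J^{2}$)
$l = -17955$ ($l = \left(31 + \left(-8\right)^{2}\right) \left(-77 - 112\right) = \left(31 + 64\right) \left(-189\right) = 95 \left(-189\right) = -17955$)
$l^{2} = \left(-17955\right)^{2} = 322382025$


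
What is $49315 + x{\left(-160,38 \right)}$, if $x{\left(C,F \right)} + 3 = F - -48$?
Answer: $49398$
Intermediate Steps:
$x{\left(C,F \right)} = 45 + F$ ($x{\left(C,F \right)} = -3 + \left(F - -48\right) = -3 + \left(F + 48\right) = -3 + \left(48 + F\right) = 45 + F$)
$49315 + x{\left(-160,38 \right)} = 49315 + \left(45 + 38\right) = 49315 + 83 = 49398$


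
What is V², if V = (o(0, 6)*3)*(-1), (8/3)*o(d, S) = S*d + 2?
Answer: 81/16 ≈ 5.0625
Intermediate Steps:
o(d, S) = ¾ + 3*S*d/8 (o(d, S) = 3*(S*d + 2)/8 = 3*(2 + S*d)/8 = ¾ + 3*S*d/8)
V = -9/4 (V = ((¾ + (3/8)*6*0)*3)*(-1) = ((¾ + 0)*3)*(-1) = ((¾)*3)*(-1) = (9/4)*(-1) = -9/4 ≈ -2.2500)
V² = (-9/4)² = 81/16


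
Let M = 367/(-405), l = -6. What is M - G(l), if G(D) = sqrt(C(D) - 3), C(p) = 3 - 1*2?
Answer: -367/405 - I*sqrt(2) ≈ -0.90617 - 1.4142*I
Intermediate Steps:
C(p) = 1 (C(p) = 3 - 2 = 1)
M = -367/405 (M = 367*(-1/405) = -367/405 ≈ -0.90617)
G(D) = I*sqrt(2) (G(D) = sqrt(1 - 3) = sqrt(-2) = I*sqrt(2))
M - G(l) = -367/405 - I*sqrt(2)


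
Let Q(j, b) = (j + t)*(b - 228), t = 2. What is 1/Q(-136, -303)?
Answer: 1/71154 ≈ 1.4054e-5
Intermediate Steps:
Q(j, b) = (-228 + b)*(2 + j) (Q(j, b) = (j + 2)*(b - 228) = (2 + j)*(-228 + b) = (-228 + b)*(2 + j))
1/Q(-136, -303) = 1/(-456 - 228*(-136) + 2*(-303) - 303*(-136)) = 1/(-456 + 31008 - 606 + 41208) = 1/71154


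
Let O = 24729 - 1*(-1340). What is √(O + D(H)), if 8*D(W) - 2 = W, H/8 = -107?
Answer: √103849/2 ≈ 161.13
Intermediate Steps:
H = -856 (H = 8*(-107) = -856)
D(W) = ¼ + W/8
O = 26069 (O = 24729 + 1340 = 26069)
√(O + D(H)) = √(26069 + (¼ + (⅛)*(-856))) = √(26069 + (¼ - 107)) = √(26069 - 427/4) = √(103849/4) = √103849/2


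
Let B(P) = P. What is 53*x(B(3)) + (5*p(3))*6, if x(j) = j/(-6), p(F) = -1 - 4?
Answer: -353/2 ≈ -176.50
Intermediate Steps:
p(F) = -5
x(j) = -j/6 (x(j) = j*(-1/6) = -j/6)
53*x(B(3)) + (5*p(3))*6 = 53*(-1/6*3) + (5*(-5))*6 = 53*(-1/2) - 25*6 = -53/2 - 150 = -353/2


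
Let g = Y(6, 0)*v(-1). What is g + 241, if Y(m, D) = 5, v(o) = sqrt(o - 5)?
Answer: 241 + 5*I*sqrt(6) ≈ 241.0 + 12.247*I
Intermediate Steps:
v(o) = sqrt(-5 + o)
g = 5*I*sqrt(6) (g = 5*sqrt(-5 - 1) = 5*sqrt(-6) = 5*(I*sqrt(6)) = 5*I*sqrt(6) ≈ 12.247*I)
g + 241 = 5*I*sqrt(6) + 241 = 241 + 5*I*sqrt(6)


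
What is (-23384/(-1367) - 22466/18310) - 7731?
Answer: -96553850926/12514885 ≈ -7715.1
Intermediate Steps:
(-23384/(-1367) - 22466/18310) - 7731 = (-23384*(-1/1367) - 22466*1/18310) - 7731 = (23384/1367 - 11233/9155) - 7731 = 198725009/12514885 - 7731 = -96553850926/12514885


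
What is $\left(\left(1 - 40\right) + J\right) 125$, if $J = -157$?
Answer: $-24500$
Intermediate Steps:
$\left(\left(1 - 40\right) + J\right) 125 = \left(\left(1 - 40\right) - 157\right) 125 = \left(-39 - 157\right) 125 = \left(-196\right) 125 = -24500$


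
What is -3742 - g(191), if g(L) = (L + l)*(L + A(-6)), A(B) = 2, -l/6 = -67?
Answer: -118191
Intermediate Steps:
l = 402 (l = -6*(-67) = 402)
g(L) = (2 + L)*(402 + L) (g(L) = (L + 402)*(L + 2) = (402 + L)*(2 + L) = (2 + L)*(402 + L))
-3742 - g(191) = -3742 - (804 + 191² + 404*191) = -3742 - (804 + 36481 + 77164) = -3742 - 1*114449 = -3742 - 114449 = -118191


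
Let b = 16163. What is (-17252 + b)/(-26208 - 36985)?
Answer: 1089/63193 ≈ 0.017233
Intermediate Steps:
(-17252 + b)/(-26208 - 36985) = (-17252 + 16163)/(-26208 - 36985) = -1089/(-63193) = -1089*(-1/63193) = 1089/63193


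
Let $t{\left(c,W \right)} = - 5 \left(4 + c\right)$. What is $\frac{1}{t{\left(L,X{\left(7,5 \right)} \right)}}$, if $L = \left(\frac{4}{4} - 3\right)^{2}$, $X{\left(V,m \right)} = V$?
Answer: $- \frac{1}{40} \approx -0.025$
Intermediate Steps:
$L = 4$ ($L = \left(4 \cdot \frac{1}{4} - 3\right)^{2} = \left(1 - 3\right)^{2} = \left(-2\right)^{2} = 4$)
$t{\left(c,W \right)} = -20 - 5 c$
$\frac{1}{t{\left(L,X{\left(7,5 \right)} \right)}} = \frac{1}{-20 - 20} = \frac{1}{-40} = - \frac{1}{40}$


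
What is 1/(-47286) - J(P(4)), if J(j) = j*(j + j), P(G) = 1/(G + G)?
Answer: -23659/756576 ≈ -0.031271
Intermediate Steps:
P(G) = 1/(2*G)
J(j) = 2*j² (J(j) = j*(2*j) = 2*j²)
1/(-47286) - J(P(4)) = 1/(-47286) - 2*((½)/4)² = -1/47286 - 2*((½)*(¼))² = -1/47286 - 2*(⅛)² = -1/47286 - 2/64 = -1/47286 - 1*1/32 = -1/47286 - 1/32 = -23659/756576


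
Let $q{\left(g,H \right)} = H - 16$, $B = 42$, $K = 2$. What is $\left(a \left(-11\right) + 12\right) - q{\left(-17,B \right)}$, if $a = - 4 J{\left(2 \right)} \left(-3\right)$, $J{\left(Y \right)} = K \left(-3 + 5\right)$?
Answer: $-542$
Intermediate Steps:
$q{\left(g,H \right)} = -16 + H$
$J{\left(Y \right)} = 4$ ($J{\left(Y \right)} = 2 \left(-3 + 5\right) = 2 \cdot 2 = 4$)
$a = 48$ ($a = \left(-4\right) 4 \left(-3\right) = \left(-16\right) \left(-3\right) = 48$)
$\left(a \left(-11\right) + 12\right) - q{\left(-17,B \right)} = \left(48 \left(-11\right) + 12\right) - \left(-16 + 42\right) = \left(-528 + 12\right) - 26 = -516 - 26 = -542$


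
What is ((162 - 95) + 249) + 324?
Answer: 640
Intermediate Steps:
((162 - 95) + 249) + 324 = (67 + 249) + 324 = 316 + 324 = 640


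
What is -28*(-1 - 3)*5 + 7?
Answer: 567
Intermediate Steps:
-28*(-1 - 3)*5 + 7 = -(-112)*5 + 7 = -28*(-20) + 7 = 560 + 7 = 567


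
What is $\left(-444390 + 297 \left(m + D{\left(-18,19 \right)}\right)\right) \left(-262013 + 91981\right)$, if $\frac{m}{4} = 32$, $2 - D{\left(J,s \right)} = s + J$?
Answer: $69046084464$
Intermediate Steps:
$D{\left(J,s \right)} = 2 - J - s$ ($D{\left(J,s \right)} = 2 - \left(s + J\right) = 2 - \left(J + s\right) = 2 - J - s$)
$m = 128$ ($m = 4 \cdot 32 = 128$)
$\left(-444390 + 297 \left(m + D{\left(-18,19 \right)}\right)\right) \left(-262013 + 91981\right) = \left(-444390 + 297 \left(128 - -1\right)\right) \left(-262013 + 91981\right) = \left(-444390 + 297 \left(128 + \left(2 + 18 - 19\right)\right)\right) \left(-170032\right) = \left(-444390 + 297 \left(128 + 1\right)\right) \left(-170032\right) = \left(-444390 + 297 \cdot 129\right) \left(-170032\right) = \left(-444390 + 38313\right) \left(-170032\right) = \left(-406077\right) \left(-170032\right) = 69046084464$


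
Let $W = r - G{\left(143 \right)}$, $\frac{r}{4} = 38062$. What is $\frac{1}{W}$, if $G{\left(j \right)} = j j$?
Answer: $\frac{1}{131799} \approx 7.5873 \cdot 10^{-6}$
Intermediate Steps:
$G{\left(j \right)} = j^{2}$
$r = 152248$ ($r = 4 \cdot 38062 = 152248$)
$W = 131799$ ($W = 152248 - 143^{2} = 152248 - 20449 = 131799$)
$\frac{1}{W} = \frac{1}{131799}$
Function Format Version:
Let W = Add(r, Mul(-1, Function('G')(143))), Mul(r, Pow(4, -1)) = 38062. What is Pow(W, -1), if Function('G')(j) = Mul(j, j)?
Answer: Rational(1, 131799) ≈ 7.5873e-6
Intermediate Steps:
Function('G')(j) = Pow(j, 2)
r = 152248 (r = Mul(4, 38062) = 152248)
W = 131799 (W = Add(152248, Mul(-1, Pow(143, 2))) = Add(152248, Mul(-1, 20449)) = Add(152248, -20449) = 131799)
Pow(W, -1) = Pow(131799, -1) = Rational(1, 131799)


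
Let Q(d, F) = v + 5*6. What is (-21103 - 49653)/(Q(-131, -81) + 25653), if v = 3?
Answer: -35378/12843 ≈ -2.7547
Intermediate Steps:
Q(d, F) = 33 (Q(d, F) = 3 + 5*6 = 3 + 30 = 33)
(-21103 - 49653)/(Q(-131, -81) + 25653) = (-21103 - 49653)/(33 + 25653) = -70756/25686 = -70756*1/25686 = -35378/12843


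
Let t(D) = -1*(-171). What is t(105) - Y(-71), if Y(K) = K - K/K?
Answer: 243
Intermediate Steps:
t(D) = 171
Y(K) = -1 + K (Y(K) = K - 1*1 = K - 1 = -1 + K)
t(105) - Y(-71) = 171 - (-1 - 71) = 171 - 1*(-72) = 171 + 72 = 243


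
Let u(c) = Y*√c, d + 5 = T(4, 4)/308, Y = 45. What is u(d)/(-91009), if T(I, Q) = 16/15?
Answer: -3*I*√6665505/7007693 ≈ -0.0011053*I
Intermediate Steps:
T(I, Q) = 16/15 (T(I, Q) = 16*(1/15) = 16/15)
d = -5771/1155 (d = -5 + (16/15)/308 = -5 + (16/15)*(1/308) = -5 + 4/1155 = -5771/1155 ≈ -4.9965)
u(c) = 45*√c
u(d)/(-91009) = (45*√(-5771/1155))/(-91009) = (45*(I*√6665505/1155))*(-1/91009) = (3*I*√6665505/77)*(-1/91009) = -3*I*√6665505/7007693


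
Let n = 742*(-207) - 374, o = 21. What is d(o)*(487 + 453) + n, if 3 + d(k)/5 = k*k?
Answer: 1904632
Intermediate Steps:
d(k) = -15 + 5*k² (d(k) = -15 + 5*(k*k) = -15 + 5*k²)
n = -153968 (n = -153594 - 374 = -153968)
d(o)*(487 + 453) + n = (-15 + 5*21²)*(487 + 453) - 153968 = (-15 + 5*441)*940 - 153968 = (-15 + 2205)*940 - 153968 = 2190*940 - 153968 = 2058600 - 153968 = 1904632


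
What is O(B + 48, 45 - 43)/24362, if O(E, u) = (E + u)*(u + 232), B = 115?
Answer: 1485/937 ≈ 1.5848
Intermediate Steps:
O(E, u) = (232 + u)*(E + u) (O(E, u) = (E + u)*(232 + u) = (232 + u)*(E + u))
O(B + 48, 45 - 43)/24362 = ((45 - 43)**2 + 232*(115 + 48) + 232*(45 - 43) + (115 + 48)*(45 - 43))/24362 = (2**2 + 232*163 + 232*2 + 163*2)*(1/24362) = (4 + 37816 + 464 + 326)*(1/24362) = 38610*(1/24362) = 1485/937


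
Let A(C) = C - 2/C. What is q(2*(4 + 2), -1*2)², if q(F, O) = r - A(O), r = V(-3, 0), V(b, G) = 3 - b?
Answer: 49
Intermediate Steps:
r = 6 (r = 3 - 1*(-3) = 3 + 3 = 6)
q(F, O) = 6 - O + 2/O (q(F, O) = 6 - (O - 2/O) = 6 + (-O + 2/O) = 6 - O + 2/O)
q(2*(4 + 2), -1*2)² = (6 - (-1)*2 + 2/((-1*2)))² = (6 - 1*(-2) + 2/(-2))² = (6 + 2 + 2*(-½))² = (6 + 2 - 1)² = 7² = 49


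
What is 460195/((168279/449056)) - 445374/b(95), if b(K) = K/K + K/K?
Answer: 169179780247/168279 ≈ 1.0054e+6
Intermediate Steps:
b(K) = 2 (b(K) = 1 + 1 = 2)
460195/((168279/449056)) - 445374/b(95) = 460195/((168279/449056)) - 445374/2 = 460195/((168279*(1/449056))) - 445374*1/2 = 460195/(168279/449056) - 222687 = 460195*(449056/168279) - 222687 = 206653325920/168279 - 222687 = 169179780247/168279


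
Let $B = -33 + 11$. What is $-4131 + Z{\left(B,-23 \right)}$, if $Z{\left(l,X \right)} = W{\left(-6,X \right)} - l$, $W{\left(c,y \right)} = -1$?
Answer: $-4110$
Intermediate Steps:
$B = -22$
$Z{\left(l,X \right)} = -1 - l$
$-4131 + Z{\left(B,-23 \right)} = -4131 - -21 = -4131 + \left(-1 + 22\right) = -4131 + 21 = -4110$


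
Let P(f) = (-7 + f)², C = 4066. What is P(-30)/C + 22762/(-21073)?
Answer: -63701355/85682818 ≈ -0.74346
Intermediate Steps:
P(-30)/C + 22762/(-21073) = (-7 - 30)²/4066 + 22762/(-21073) = (-37)²*(1/4066) + 22762*(-1/21073) = 1369*(1/4066) - 22762/21073 = 1369/4066 - 22762/21073 = -63701355/85682818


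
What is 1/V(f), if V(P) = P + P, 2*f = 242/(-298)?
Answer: -149/121 ≈ -1.2314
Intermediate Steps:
f = -121/298 (f = (242/(-298))/2 = (242*(-1/298))/2 = (1/2)*(-121/149) = -121/298 ≈ -0.40604)
V(P) = 2*P
1/V(f) = 1/(2*(-121/298)) = 1/(-121/149) = -149/121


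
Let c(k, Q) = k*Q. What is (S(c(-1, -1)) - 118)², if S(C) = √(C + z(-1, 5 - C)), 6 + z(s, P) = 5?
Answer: 13924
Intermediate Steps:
z(s, P) = -1 (z(s, P) = -6 + 5 = -1)
c(k, Q) = Q*k
S(C) = √(-1 + C) (S(C) = √(C - 1) = √(-1 + C))
(S(c(-1, -1)) - 118)² = (√(-1 - 1*(-1)) - 118)² = (√(-1 + 1) - 118)² = (√0 - 118)² = (0 - 118)² = (-118)² = 13924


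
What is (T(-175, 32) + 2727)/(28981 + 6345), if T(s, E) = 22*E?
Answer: 3431/35326 ≈ 0.097124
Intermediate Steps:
(T(-175, 32) + 2727)/(28981 + 6345) = (22*32 + 2727)/(28981 + 6345) = (704 + 2727)/35326 = 3431*(1/35326) = 3431/35326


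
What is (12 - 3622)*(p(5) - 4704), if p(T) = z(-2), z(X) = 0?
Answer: 16981440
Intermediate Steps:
p(T) = 0
(12 - 3622)*(p(5) - 4704) = (12 - 3622)*(0 - 4704) = -3610*(-4704) = 16981440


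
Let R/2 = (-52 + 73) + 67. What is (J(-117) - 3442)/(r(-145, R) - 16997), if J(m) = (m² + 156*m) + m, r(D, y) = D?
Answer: 4061/8571 ≈ 0.47381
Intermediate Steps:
R = 176 (R = 2*((-52 + 73) + 67) = 2*(21 + 67) = 2*88 = 176)
J(m) = m² + 157*m
(J(-117) - 3442)/(r(-145, R) - 16997) = (-117*(157 - 117) - 3442)/(-145 - 16997) = (-117*40 - 3442)/(-17142) = (-4680 - 3442)*(-1/17142) = -8122*(-1/17142) = 4061/8571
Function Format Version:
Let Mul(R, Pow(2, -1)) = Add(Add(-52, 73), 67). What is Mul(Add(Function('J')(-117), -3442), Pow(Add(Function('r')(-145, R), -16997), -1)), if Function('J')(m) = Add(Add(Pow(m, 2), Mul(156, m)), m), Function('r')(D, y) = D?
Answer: Rational(4061, 8571) ≈ 0.47381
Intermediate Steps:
R = 176 (R = Mul(2, Add(Add(-52, 73), 67)) = Mul(2, Add(21, 67)) = Mul(2, 88) = 176)
Function('J')(m) = Add(Pow(m, 2), Mul(157, m))
Mul(Add(Function('J')(-117), -3442), Pow(Add(Function('r')(-145, R), -16997), -1)) = Mul(Add(Mul(-117, Add(157, -117)), -3442), Pow(Add(-145, -16997), -1)) = Mul(Add(Mul(-117, 40), -3442), Pow(-17142, -1)) = Mul(Add(-4680, -3442), Rational(-1, 17142)) = Mul(-8122, Rational(-1, 17142)) = Rational(4061, 8571)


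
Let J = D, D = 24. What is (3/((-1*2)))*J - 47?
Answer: -83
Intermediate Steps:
J = 24
(3/((-1*2)))*J - 47 = (3/((-1*2)))*24 - 47 = (3/(-2))*24 - 47 = (3*(-1/2))*24 - 47 = -3/2*24 - 47 = -36 - 47 = -83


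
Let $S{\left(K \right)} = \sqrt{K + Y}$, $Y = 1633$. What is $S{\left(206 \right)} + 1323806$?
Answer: $1323806 + \sqrt{1839} \approx 1.3238 \cdot 10^{6}$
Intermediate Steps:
$S{\left(K \right)} = \sqrt{1633 + K}$ ($S{\left(K \right)} = \sqrt{K + 1633} = \sqrt{1633 + K}$)
$S{\left(206 \right)} + 1323806 = \sqrt{1633 + 206} + 1323806 = \sqrt{1839} + 1323806 = 1323806 + \sqrt{1839}$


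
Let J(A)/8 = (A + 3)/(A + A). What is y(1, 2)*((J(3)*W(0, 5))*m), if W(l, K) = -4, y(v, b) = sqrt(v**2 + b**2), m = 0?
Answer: 0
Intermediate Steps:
y(v, b) = sqrt(b**2 + v**2)
J(A) = 4*(3 + A)/A (J(A) = 8*((A + 3)/(A + A)) = 8*((3 + A)/((2*A))) = 8*((3 + A)*(1/(2*A))) = 8*((3 + A)/(2*A)) = 4*(3 + A)/A)
y(1, 2)*((J(3)*W(0, 5))*m) = sqrt(2**2 + 1**2)*(((4 + 12/3)*(-4))*0) = sqrt(4 + 1)*(((4 + 12*(1/3))*(-4))*0) = sqrt(5)*(((4 + 4)*(-4))*0) = sqrt(5)*((8*(-4))*0) = sqrt(5)*(-32*0) = sqrt(5)*0 = 0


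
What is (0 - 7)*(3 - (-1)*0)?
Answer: -21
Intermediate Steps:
(0 - 7)*(3 - (-1)*0) = -7*(3 - 1*0) = -7*(3 + 0) = -7*3 = -21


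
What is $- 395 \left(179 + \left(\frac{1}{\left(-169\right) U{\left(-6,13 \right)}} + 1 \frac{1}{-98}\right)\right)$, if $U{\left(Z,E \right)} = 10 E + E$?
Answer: $- \frac{167445733355}{2368366} \approx -70701.0$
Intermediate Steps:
$U{\left(Z,E \right)} = 11 E$
$- 395 \left(179 + \left(\frac{1}{\left(-169\right) U{\left(-6,13 \right)}} + 1 \frac{1}{-98}\right)\right) = - 395 \left(179 + \left(\frac{1}{\left(-169\right) 11 \cdot 13} + 1 \frac{1}{-98}\right)\right) = - 395 \left(179 - \left(\frac{1}{98} + \frac{1}{169 \cdot 143}\right)\right) = - 395 \left(179 - \frac{24265}{2368366}\right) = \left(-395\right) \frac{423913249}{2368366} = - \frac{167445733355}{2368366}$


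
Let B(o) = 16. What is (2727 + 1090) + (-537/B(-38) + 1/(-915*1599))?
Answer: 88567850459/23409360 ≈ 3783.4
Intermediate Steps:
(2727 + 1090) + (-537/B(-38) + 1/(-915*1599)) = (2727 + 1090) + (-537/16 + 1/(-915*1599)) = 3817 + (-537*1/16 - 1/915*1/1599) = 3817 + (-537/16 - 1/1463085) = 3817 - 785676661/23409360 = 88567850459/23409360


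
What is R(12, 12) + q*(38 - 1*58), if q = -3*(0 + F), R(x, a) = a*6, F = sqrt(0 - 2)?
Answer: 72 + 60*I*sqrt(2) ≈ 72.0 + 84.853*I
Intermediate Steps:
F = I*sqrt(2) (F = sqrt(-2) = I*sqrt(2) ≈ 1.4142*I)
R(x, a) = 6*a
q = -3*I*sqrt(2) (q = -3*(0 + I*sqrt(2)) = -3*I*sqrt(2) ≈ -4.2426*I)
R(12, 12) + q*(38 - 1*58) = 6*12 + (-3*I*sqrt(2))*(38 - 1*58) = 72 + (-3*I*sqrt(2))*(38 - 58) = 72 - 3*I*sqrt(2)*(-20) = 72 + 60*I*sqrt(2)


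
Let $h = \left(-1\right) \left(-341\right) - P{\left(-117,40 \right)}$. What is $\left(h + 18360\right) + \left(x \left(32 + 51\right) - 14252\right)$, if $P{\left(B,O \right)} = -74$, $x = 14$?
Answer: $5685$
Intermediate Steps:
$h = 415$ ($h = \left(-1\right) \left(-341\right) - -74 = 341 + 74 = 415$)
$\left(h + 18360\right) + \left(x \left(32 + 51\right) - 14252\right) = \left(415 + 18360\right) - \left(14252 - 14 \left(32 + 51\right)\right) = 18775 + \left(14 \cdot 83 - 14252\right) = 18775 + \left(1162 - 14252\right) = 18775 - 13090 = 5685$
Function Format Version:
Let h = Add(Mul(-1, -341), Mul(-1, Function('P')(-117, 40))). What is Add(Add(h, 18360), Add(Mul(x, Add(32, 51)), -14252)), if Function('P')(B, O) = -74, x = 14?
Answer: 5685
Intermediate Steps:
h = 415 (h = Add(Mul(-1, -341), Mul(-1, -74)) = Add(341, 74) = 415)
Add(Add(h, 18360), Add(Mul(x, Add(32, 51)), -14252)) = Add(Add(415, 18360), Add(Mul(14, Add(32, 51)), -14252)) = Add(18775, Add(Mul(14, 83), -14252)) = Add(18775, Add(1162, -14252)) = Add(18775, -13090) = 5685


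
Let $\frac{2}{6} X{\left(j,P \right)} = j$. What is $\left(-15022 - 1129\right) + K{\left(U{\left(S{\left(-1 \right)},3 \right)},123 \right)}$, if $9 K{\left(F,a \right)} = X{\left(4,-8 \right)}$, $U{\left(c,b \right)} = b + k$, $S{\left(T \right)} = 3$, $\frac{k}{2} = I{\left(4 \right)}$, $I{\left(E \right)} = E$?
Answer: $- \frac{48449}{3} \approx -16150.0$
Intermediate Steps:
$k = 8$ ($k = 2 \cdot 4 = 8$)
$U{\left(c,b \right)} = 8 + b$ ($U{\left(c,b \right)} = b + 8 = 8 + b$)
$X{\left(j,P \right)} = 3 j$
$K{\left(F,a \right)} = \frac{4}{3}$ ($K{\left(F,a \right)} = \frac{3 \cdot 4}{9} = \frac{1}{9} \cdot 12 = \frac{4}{3}$)
$\left(-15022 - 1129\right) + K{\left(U{\left(S{\left(-1 \right)},3 \right)},123 \right)} = \left(-15022 - 1129\right) + \frac{4}{3} = -16151 + \frac{4}{3} = - \frac{48449}{3}$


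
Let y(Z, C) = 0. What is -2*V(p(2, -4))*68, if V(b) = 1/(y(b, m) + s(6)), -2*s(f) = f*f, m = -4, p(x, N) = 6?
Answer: 68/9 ≈ 7.5556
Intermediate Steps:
s(f) = -f²/2 (s(f) = -f*f/2 = -f²/2)
V(b) = -1/18 (V(b) = 1/(0 - ½*6²) = 1/(0 - ½*36) = 1/(0 - 18) = 1/(-18) = -1/18)
-2*V(p(2, -4))*68 = -2*(-1/18)*68 = (⅑)*68 = 68/9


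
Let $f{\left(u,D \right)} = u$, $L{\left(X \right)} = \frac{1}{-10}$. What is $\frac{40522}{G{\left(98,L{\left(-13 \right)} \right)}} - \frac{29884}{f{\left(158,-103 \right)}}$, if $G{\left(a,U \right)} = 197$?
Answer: $\frac{257664}{15563} \approx 16.556$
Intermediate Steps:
$L{\left(X \right)} = - \frac{1}{10}$
$\frac{40522}{G{\left(98,L{\left(-13 \right)} \right)}} - \frac{29884}{f{\left(158,-103 \right)}} = \frac{40522}{197} - \frac{29884}{158} = 40522 \cdot \frac{1}{197} - \frac{14942}{79} = \frac{40522}{197} - \frac{14942}{79} = \frac{257664}{15563}$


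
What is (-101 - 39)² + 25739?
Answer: 45339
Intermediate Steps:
(-101 - 39)² + 25739 = (-140)² + 25739 = 19600 + 25739 = 45339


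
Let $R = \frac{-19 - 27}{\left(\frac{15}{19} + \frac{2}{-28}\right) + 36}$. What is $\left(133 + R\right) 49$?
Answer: $\frac{63051975}{9767} \approx 6455.6$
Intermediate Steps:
$R = - \frac{12236}{9767}$ ($R = - \frac{46}{\left(15 \cdot \frac{1}{19} + 2 \left(- \frac{1}{28}\right)\right) + 36} = - \frac{46}{\left(\frac{15}{19} - \frac{1}{14}\right) + 36} = - \frac{46}{\frac{191}{266} + 36} = - \frac{46}{\frac{9767}{266}} = \left(-46\right) \frac{266}{9767} = - \frac{12236}{9767} \approx -1.2528$)
$\left(133 + R\right) 49 = \left(133 - \frac{12236}{9767}\right) 49 = \frac{1286775}{9767} \cdot 49 = \frac{63051975}{9767}$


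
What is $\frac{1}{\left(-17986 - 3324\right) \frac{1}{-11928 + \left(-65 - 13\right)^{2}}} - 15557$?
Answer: $- \frac{165756913}{10655} \approx -15557.0$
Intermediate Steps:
$\frac{1}{\left(-17986 - 3324\right) \frac{1}{-11928 + \left(-65 - 13\right)^{2}}} - 15557 = \frac{1}{\left(-21310\right) \frac{1}{-11928 + \left(-78\right)^{2}}} - 15557 = \frac{1}{\left(-21310\right) \frac{1}{-11928 + 6084}} - 15557 = \frac{1}{\left(-21310\right) \frac{1}{-5844}} - 15557 = \frac{1}{\left(-21310\right) \left(- \frac{1}{5844}\right)} - 15557 = \frac{1}{\frac{10655}{2922}} - 15557 = \frac{2922}{10655} - 15557 = - \frac{165756913}{10655}$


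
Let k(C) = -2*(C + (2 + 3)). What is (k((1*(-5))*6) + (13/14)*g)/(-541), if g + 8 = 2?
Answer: -311/3787 ≈ -0.082123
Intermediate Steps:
g = -6 (g = -8 + 2 = -6)
k(C) = -10 - 2*C (k(C) = -2*(C + 5) = -2*(5 + C) = -10 - 2*C)
(k((1*(-5))*6) + (13/14)*g)/(-541) = ((-10 - 2*1*(-5)*6) + (13/14)*(-6))/(-541) = ((-10 - (-10)*6) + (13*(1/14))*(-6))*(-1/541) = ((-10 - 2*(-30)) + (13/14)*(-6))*(-1/541) = ((-10 + 60) - 39/7)*(-1/541) = (50 - 39/7)*(-1/541) = (311/7)*(-1/541) = -311/3787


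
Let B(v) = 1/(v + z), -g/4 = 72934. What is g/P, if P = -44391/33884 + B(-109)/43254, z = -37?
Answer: 3901609914118776/17520807983 ≈ 2.2268e+5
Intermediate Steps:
g = -291736 (g = -4*72934 = -291736)
B(v) = 1/(-37 + v) (B(v) = 1/(v - 37) = 1/(-37 + v))
P = -17520807983/13373769141 (P = -44391/33884 + 1/(-37 - 109*43254) = -44391*1/33884 + (1/43254)/(-146) = -44391/33884 - 1/146*1/43254 = -44391/33884 - 1/6315084 = -17520807983/13373769141 ≈ -1.3101)
g/P = -291736/(-17520807983/13373769141) = -291736*(-13373769141/17520807983) = 3901609914118776/17520807983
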